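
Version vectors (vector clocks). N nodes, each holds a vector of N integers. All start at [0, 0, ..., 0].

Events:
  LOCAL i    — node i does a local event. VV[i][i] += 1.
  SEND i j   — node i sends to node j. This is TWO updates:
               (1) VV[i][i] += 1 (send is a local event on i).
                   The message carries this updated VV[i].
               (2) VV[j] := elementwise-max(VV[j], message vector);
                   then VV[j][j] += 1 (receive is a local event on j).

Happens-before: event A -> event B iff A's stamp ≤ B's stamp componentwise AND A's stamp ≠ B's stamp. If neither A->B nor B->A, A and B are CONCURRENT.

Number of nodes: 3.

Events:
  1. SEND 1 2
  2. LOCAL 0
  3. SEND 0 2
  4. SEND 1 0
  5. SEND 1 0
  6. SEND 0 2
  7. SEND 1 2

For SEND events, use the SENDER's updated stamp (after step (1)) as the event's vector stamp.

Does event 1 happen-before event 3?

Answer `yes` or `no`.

Initial: VV[0]=[0, 0, 0]
Initial: VV[1]=[0, 0, 0]
Initial: VV[2]=[0, 0, 0]
Event 1: SEND 1->2: VV[1][1]++ -> VV[1]=[0, 1, 0], msg_vec=[0, 1, 0]; VV[2]=max(VV[2],msg_vec) then VV[2][2]++ -> VV[2]=[0, 1, 1]
Event 2: LOCAL 0: VV[0][0]++ -> VV[0]=[1, 0, 0]
Event 3: SEND 0->2: VV[0][0]++ -> VV[0]=[2, 0, 0], msg_vec=[2, 0, 0]; VV[2]=max(VV[2],msg_vec) then VV[2][2]++ -> VV[2]=[2, 1, 2]
Event 4: SEND 1->0: VV[1][1]++ -> VV[1]=[0, 2, 0], msg_vec=[0, 2, 0]; VV[0]=max(VV[0],msg_vec) then VV[0][0]++ -> VV[0]=[3, 2, 0]
Event 5: SEND 1->0: VV[1][1]++ -> VV[1]=[0, 3, 0], msg_vec=[0, 3, 0]; VV[0]=max(VV[0],msg_vec) then VV[0][0]++ -> VV[0]=[4, 3, 0]
Event 6: SEND 0->2: VV[0][0]++ -> VV[0]=[5, 3, 0], msg_vec=[5, 3, 0]; VV[2]=max(VV[2],msg_vec) then VV[2][2]++ -> VV[2]=[5, 3, 3]
Event 7: SEND 1->2: VV[1][1]++ -> VV[1]=[0, 4, 0], msg_vec=[0, 4, 0]; VV[2]=max(VV[2],msg_vec) then VV[2][2]++ -> VV[2]=[5, 4, 4]
Event 1 stamp: [0, 1, 0]
Event 3 stamp: [2, 0, 0]
[0, 1, 0] <= [2, 0, 0]? False. Equal? False. Happens-before: False

Answer: no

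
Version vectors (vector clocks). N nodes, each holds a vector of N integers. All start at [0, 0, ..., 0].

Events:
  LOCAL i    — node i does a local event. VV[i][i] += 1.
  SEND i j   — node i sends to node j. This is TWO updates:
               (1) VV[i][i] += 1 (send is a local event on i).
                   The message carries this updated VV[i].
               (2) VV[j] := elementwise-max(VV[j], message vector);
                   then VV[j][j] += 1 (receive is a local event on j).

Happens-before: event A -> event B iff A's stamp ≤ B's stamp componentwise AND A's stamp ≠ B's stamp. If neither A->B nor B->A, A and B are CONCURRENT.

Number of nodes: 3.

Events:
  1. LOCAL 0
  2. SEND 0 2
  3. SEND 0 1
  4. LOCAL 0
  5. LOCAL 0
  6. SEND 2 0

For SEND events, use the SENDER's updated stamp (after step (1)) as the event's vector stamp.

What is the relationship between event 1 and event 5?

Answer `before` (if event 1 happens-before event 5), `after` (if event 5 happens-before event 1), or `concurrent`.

Initial: VV[0]=[0, 0, 0]
Initial: VV[1]=[0, 0, 0]
Initial: VV[2]=[0, 0, 0]
Event 1: LOCAL 0: VV[0][0]++ -> VV[0]=[1, 0, 0]
Event 2: SEND 0->2: VV[0][0]++ -> VV[0]=[2, 0, 0], msg_vec=[2, 0, 0]; VV[2]=max(VV[2],msg_vec) then VV[2][2]++ -> VV[2]=[2, 0, 1]
Event 3: SEND 0->1: VV[0][0]++ -> VV[0]=[3, 0, 0], msg_vec=[3, 0, 0]; VV[1]=max(VV[1],msg_vec) then VV[1][1]++ -> VV[1]=[3, 1, 0]
Event 4: LOCAL 0: VV[0][0]++ -> VV[0]=[4, 0, 0]
Event 5: LOCAL 0: VV[0][0]++ -> VV[0]=[5, 0, 0]
Event 6: SEND 2->0: VV[2][2]++ -> VV[2]=[2, 0, 2], msg_vec=[2, 0, 2]; VV[0]=max(VV[0],msg_vec) then VV[0][0]++ -> VV[0]=[6, 0, 2]
Event 1 stamp: [1, 0, 0]
Event 5 stamp: [5, 0, 0]
[1, 0, 0] <= [5, 0, 0]? True
[5, 0, 0] <= [1, 0, 0]? False
Relation: before

Answer: before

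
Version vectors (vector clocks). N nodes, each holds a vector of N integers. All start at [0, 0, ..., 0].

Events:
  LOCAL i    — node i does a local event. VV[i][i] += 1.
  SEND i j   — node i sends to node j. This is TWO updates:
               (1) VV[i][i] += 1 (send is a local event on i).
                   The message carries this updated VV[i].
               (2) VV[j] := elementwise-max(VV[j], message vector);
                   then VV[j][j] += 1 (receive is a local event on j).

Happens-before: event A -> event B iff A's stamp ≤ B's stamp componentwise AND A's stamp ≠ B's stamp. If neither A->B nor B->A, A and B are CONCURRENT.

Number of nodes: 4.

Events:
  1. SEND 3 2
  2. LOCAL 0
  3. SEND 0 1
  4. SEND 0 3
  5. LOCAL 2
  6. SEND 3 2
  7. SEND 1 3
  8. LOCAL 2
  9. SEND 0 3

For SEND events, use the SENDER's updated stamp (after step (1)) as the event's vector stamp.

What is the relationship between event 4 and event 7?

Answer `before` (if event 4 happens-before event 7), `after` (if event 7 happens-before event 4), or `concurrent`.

Initial: VV[0]=[0, 0, 0, 0]
Initial: VV[1]=[0, 0, 0, 0]
Initial: VV[2]=[0, 0, 0, 0]
Initial: VV[3]=[0, 0, 0, 0]
Event 1: SEND 3->2: VV[3][3]++ -> VV[3]=[0, 0, 0, 1], msg_vec=[0, 0, 0, 1]; VV[2]=max(VV[2],msg_vec) then VV[2][2]++ -> VV[2]=[0, 0, 1, 1]
Event 2: LOCAL 0: VV[0][0]++ -> VV[0]=[1, 0, 0, 0]
Event 3: SEND 0->1: VV[0][0]++ -> VV[0]=[2, 0, 0, 0], msg_vec=[2, 0, 0, 0]; VV[1]=max(VV[1],msg_vec) then VV[1][1]++ -> VV[1]=[2, 1, 0, 0]
Event 4: SEND 0->3: VV[0][0]++ -> VV[0]=[3, 0, 0, 0], msg_vec=[3, 0, 0, 0]; VV[3]=max(VV[3],msg_vec) then VV[3][3]++ -> VV[3]=[3, 0, 0, 2]
Event 5: LOCAL 2: VV[2][2]++ -> VV[2]=[0, 0, 2, 1]
Event 6: SEND 3->2: VV[3][3]++ -> VV[3]=[3, 0, 0, 3], msg_vec=[3, 0, 0, 3]; VV[2]=max(VV[2],msg_vec) then VV[2][2]++ -> VV[2]=[3, 0, 3, 3]
Event 7: SEND 1->3: VV[1][1]++ -> VV[1]=[2, 2, 0, 0], msg_vec=[2, 2, 0, 0]; VV[3]=max(VV[3],msg_vec) then VV[3][3]++ -> VV[3]=[3, 2, 0, 4]
Event 8: LOCAL 2: VV[2][2]++ -> VV[2]=[3, 0, 4, 3]
Event 9: SEND 0->3: VV[0][0]++ -> VV[0]=[4, 0, 0, 0], msg_vec=[4, 0, 0, 0]; VV[3]=max(VV[3],msg_vec) then VV[3][3]++ -> VV[3]=[4, 2, 0, 5]
Event 4 stamp: [3, 0, 0, 0]
Event 7 stamp: [2, 2, 0, 0]
[3, 0, 0, 0] <= [2, 2, 0, 0]? False
[2, 2, 0, 0] <= [3, 0, 0, 0]? False
Relation: concurrent

Answer: concurrent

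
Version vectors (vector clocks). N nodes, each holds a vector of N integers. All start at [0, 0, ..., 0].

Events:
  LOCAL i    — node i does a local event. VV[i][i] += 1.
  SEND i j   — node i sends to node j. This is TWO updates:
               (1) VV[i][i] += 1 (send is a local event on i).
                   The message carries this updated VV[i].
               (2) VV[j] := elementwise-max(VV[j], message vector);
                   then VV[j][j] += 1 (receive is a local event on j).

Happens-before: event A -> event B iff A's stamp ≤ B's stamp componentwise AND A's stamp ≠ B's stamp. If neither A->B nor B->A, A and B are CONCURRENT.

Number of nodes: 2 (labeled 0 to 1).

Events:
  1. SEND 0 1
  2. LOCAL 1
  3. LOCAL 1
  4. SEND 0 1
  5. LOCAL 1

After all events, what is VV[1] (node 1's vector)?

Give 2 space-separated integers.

Initial: VV[0]=[0, 0]
Initial: VV[1]=[0, 0]
Event 1: SEND 0->1: VV[0][0]++ -> VV[0]=[1, 0], msg_vec=[1, 0]; VV[1]=max(VV[1],msg_vec) then VV[1][1]++ -> VV[1]=[1, 1]
Event 2: LOCAL 1: VV[1][1]++ -> VV[1]=[1, 2]
Event 3: LOCAL 1: VV[1][1]++ -> VV[1]=[1, 3]
Event 4: SEND 0->1: VV[0][0]++ -> VV[0]=[2, 0], msg_vec=[2, 0]; VV[1]=max(VV[1],msg_vec) then VV[1][1]++ -> VV[1]=[2, 4]
Event 5: LOCAL 1: VV[1][1]++ -> VV[1]=[2, 5]
Final vectors: VV[0]=[2, 0]; VV[1]=[2, 5]

Answer: 2 5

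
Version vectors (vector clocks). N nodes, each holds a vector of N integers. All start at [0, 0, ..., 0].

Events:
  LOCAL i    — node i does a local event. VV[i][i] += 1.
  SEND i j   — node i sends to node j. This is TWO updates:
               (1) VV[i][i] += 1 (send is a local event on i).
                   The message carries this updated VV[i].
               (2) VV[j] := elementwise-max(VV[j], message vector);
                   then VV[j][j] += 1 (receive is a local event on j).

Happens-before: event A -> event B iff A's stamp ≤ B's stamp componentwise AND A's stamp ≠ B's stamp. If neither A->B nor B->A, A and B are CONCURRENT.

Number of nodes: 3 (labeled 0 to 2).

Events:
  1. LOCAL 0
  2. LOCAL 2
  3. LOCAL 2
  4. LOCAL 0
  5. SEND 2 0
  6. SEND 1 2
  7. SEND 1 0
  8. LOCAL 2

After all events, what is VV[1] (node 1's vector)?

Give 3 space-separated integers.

Answer: 0 2 0

Derivation:
Initial: VV[0]=[0, 0, 0]
Initial: VV[1]=[0, 0, 0]
Initial: VV[2]=[0, 0, 0]
Event 1: LOCAL 0: VV[0][0]++ -> VV[0]=[1, 0, 0]
Event 2: LOCAL 2: VV[2][2]++ -> VV[2]=[0, 0, 1]
Event 3: LOCAL 2: VV[2][2]++ -> VV[2]=[0, 0, 2]
Event 4: LOCAL 0: VV[0][0]++ -> VV[0]=[2, 0, 0]
Event 5: SEND 2->0: VV[2][2]++ -> VV[2]=[0, 0, 3], msg_vec=[0, 0, 3]; VV[0]=max(VV[0],msg_vec) then VV[0][0]++ -> VV[0]=[3, 0, 3]
Event 6: SEND 1->2: VV[1][1]++ -> VV[1]=[0, 1, 0], msg_vec=[0, 1, 0]; VV[2]=max(VV[2],msg_vec) then VV[2][2]++ -> VV[2]=[0, 1, 4]
Event 7: SEND 1->0: VV[1][1]++ -> VV[1]=[0, 2, 0], msg_vec=[0, 2, 0]; VV[0]=max(VV[0],msg_vec) then VV[0][0]++ -> VV[0]=[4, 2, 3]
Event 8: LOCAL 2: VV[2][2]++ -> VV[2]=[0, 1, 5]
Final vectors: VV[0]=[4, 2, 3]; VV[1]=[0, 2, 0]; VV[2]=[0, 1, 5]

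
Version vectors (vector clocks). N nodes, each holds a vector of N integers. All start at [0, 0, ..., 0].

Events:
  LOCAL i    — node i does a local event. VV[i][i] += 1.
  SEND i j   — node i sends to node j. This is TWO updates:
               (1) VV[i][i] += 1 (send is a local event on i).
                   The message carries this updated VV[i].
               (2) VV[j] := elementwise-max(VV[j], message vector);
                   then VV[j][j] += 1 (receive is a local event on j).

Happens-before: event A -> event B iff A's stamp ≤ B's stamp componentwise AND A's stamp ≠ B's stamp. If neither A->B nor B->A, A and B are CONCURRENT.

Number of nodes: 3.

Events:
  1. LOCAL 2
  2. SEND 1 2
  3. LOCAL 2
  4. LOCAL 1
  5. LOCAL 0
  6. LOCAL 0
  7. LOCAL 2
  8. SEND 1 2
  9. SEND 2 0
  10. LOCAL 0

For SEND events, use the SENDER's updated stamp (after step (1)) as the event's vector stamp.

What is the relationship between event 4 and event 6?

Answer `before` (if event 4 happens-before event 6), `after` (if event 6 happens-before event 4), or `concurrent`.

Answer: concurrent

Derivation:
Initial: VV[0]=[0, 0, 0]
Initial: VV[1]=[0, 0, 0]
Initial: VV[2]=[0, 0, 0]
Event 1: LOCAL 2: VV[2][2]++ -> VV[2]=[0, 0, 1]
Event 2: SEND 1->2: VV[1][1]++ -> VV[1]=[0, 1, 0], msg_vec=[0, 1, 0]; VV[2]=max(VV[2],msg_vec) then VV[2][2]++ -> VV[2]=[0, 1, 2]
Event 3: LOCAL 2: VV[2][2]++ -> VV[2]=[0, 1, 3]
Event 4: LOCAL 1: VV[1][1]++ -> VV[1]=[0, 2, 0]
Event 5: LOCAL 0: VV[0][0]++ -> VV[0]=[1, 0, 0]
Event 6: LOCAL 0: VV[0][0]++ -> VV[0]=[2, 0, 0]
Event 7: LOCAL 2: VV[2][2]++ -> VV[2]=[0, 1, 4]
Event 8: SEND 1->2: VV[1][1]++ -> VV[1]=[0, 3, 0], msg_vec=[0, 3, 0]; VV[2]=max(VV[2],msg_vec) then VV[2][2]++ -> VV[2]=[0, 3, 5]
Event 9: SEND 2->0: VV[2][2]++ -> VV[2]=[0, 3, 6], msg_vec=[0, 3, 6]; VV[0]=max(VV[0],msg_vec) then VV[0][0]++ -> VV[0]=[3, 3, 6]
Event 10: LOCAL 0: VV[0][0]++ -> VV[0]=[4, 3, 6]
Event 4 stamp: [0, 2, 0]
Event 6 stamp: [2, 0, 0]
[0, 2, 0] <= [2, 0, 0]? False
[2, 0, 0] <= [0, 2, 0]? False
Relation: concurrent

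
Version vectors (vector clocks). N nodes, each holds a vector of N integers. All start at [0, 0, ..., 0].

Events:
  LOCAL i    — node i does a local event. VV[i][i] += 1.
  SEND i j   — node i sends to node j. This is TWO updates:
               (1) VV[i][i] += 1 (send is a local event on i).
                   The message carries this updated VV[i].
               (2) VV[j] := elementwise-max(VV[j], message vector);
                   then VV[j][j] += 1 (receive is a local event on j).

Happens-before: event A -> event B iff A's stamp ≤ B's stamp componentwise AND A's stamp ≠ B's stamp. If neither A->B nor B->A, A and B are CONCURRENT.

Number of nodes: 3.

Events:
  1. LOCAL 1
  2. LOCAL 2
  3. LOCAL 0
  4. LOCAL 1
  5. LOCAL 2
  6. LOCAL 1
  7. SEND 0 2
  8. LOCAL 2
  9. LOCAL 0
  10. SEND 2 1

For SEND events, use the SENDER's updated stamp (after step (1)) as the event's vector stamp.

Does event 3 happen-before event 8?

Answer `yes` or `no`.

Initial: VV[0]=[0, 0, 0]
Initial: VV[1]=[0, 0, 0]
Initial: VV[2]=[0, 0, 0]
Event 1: LOCAL 1: VV[1][1]++ -> VV[1]=[0, 1, 0]
Event 2: LOCAL 2: VV[2][2]++ -> VV[2]=[0, 0, 1]
Event 3: LOCAL 0: VV[0][0]++ -> VV[0]=[1, 0, 0]
Event 4: LOCAL 1: VV[1][1]++ -> VV[1]=[0, 2, 0]
Event 5: LOCAL 2: VV[2][2]++ -> VV[2]=[0, 0, 2]
Event 6: LOCAL 1: VV[1][1]++ -> VV[1]=[0, 3, 0]
Event 7: SEND 0->2: VV[0][0]++ -> VV[0]=[2, 0, 0], msg_vec=[2, 0, 0]; VV[2]=max(VV[2],msg_vec) then VV[2][2]++ -> VV[2]=[2, 0, 3]
Event 8: LOCAL 2: VV[2][2]++ -> VV[2]=[2, 0, 4]
Event 9: LOCAL 0: VV[0][0]++ -> VV[0]=[3, 0, 0]
Event 10: SEND 2->1: VV[2][2]++ -> VV[2]=[2, 0, 5], msg_vec=[2, 0, 5]; VV[1]=max(VV[1],msg_vec) then VV[1][1]++ -> VV[1]=[2, 4, 5]
Event 3 stamp: [1, 0, 0]
Event 8 stamp: [2, 0, 4]
[1, 0, 0] <= [2, 0, 4]? True. Equal? False. Happens-before: True

Answer: yes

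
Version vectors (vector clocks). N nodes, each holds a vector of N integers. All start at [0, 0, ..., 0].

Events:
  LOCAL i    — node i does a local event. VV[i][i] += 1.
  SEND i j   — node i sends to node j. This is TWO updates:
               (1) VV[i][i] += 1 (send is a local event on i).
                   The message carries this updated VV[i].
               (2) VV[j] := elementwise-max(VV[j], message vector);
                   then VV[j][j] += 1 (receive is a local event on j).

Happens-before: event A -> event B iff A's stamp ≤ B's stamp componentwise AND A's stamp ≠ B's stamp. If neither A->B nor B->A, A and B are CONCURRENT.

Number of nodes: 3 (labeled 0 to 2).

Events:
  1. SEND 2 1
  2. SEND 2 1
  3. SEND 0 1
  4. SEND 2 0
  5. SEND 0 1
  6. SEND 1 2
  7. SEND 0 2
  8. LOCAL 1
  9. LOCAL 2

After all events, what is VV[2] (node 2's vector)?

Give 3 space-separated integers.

Initial: VV[0]=[0, 0, 0]
Initial: VV[1]=[0, 0, 0]
Initial: VV[2]=[0, 0, 0]
Event 1: SEND 2->1: VV[2][2]++ -> VV[2]=[0, 0, 1], msg_vec=[0, 0, 1]; VV[1]=max(VV[1],msg_vec) then VV[1][1]++ -> VV[1]=[0, 1, 1]
Event 2: SEND 2->1: VV[2][2]++ -> VV[2]=[0, 0, 2], msg_vec=[0, 0, 2]; VV[1]=max(VV[1],msg_vec) then VV[1][1]++ -> VV[1]=[0, 2, 2]
Event 3: SEND 0->1: VV[0][0]++ -> VV[0]=[1, 0, 0], msg_vec=[1, 0, 0]; VV[1]=max(VV[1],msg_vec) then VV[1][1]++ -> VV[1]=[1, 3, 2]
Event 4: SEND 2->0: VV[2][2]++ -> VV[2]=[0, 0, 3], msg_vec=[0, 0, 3]; VV[0]=max(VV[0],msg_vec) then VV[0][0]++ -> VV[0]=[2, 0, 3]
Event 5: SEND 0->1: VV[0][0]++ -> VV[0]=[3, 0, 3], msg_vec=[3, 0, 3]; VV[1]=max(VV[1],msg_vec) then VV[1][1]++ -> VV[1]=[3, 4, 3]
Event 6: SEND 1->2: VV[1][1]++ -> VV[1]=[3, 5, 3], msg_vec=[3, 5, 3]; VV[2]=max(VV[2],msg_vec) then VV[2][2]++ -> VV[2]=[3, 5, 4]
Event 7: SEND 0->2: VV[0][0]++ -> VV[0]=[4, 0, 3], msg_vec=[4, 0, 3]; VV[2]=max(VV[2],msg_vec) then VV[2][2]++ -> VV[2]=[4, 5, 5]
Event 8: LOCAL 1: VV[1][1]++ -> VV[1]=[3, 6, 3]
Event 9: LOCAL 2: VV[2][2]++ -> VV[2]=[4, 5, 6]
Final vectors: VV[0]=[4, 0, 3]; VV[1]=[3, 6, 3]; VV[2]=[4, 5, 6]

Answer: 4 5 6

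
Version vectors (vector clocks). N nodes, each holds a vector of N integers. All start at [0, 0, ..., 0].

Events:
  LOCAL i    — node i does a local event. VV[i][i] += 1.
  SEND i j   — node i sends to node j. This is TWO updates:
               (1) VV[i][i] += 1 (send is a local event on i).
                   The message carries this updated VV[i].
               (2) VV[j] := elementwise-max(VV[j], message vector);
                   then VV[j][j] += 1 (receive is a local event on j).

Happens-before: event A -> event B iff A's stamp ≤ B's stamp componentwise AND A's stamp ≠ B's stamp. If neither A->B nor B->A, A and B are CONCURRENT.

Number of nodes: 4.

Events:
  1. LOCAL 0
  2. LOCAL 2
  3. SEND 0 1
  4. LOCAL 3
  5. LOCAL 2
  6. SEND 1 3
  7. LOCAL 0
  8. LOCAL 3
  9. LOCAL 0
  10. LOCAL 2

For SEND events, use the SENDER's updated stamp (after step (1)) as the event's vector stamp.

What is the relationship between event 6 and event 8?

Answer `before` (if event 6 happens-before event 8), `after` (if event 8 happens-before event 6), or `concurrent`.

Initial: VV[0]=[0, 0, 0, 0]
Initial: VV[1]=[0, 0, 0, 0]
Initial: VV[2]=[0, 0, 0, 0]
Initial: VV[3]=[0, 0, 0, 0]
Event 1: LOCAL 0: VV[0][0]++ -> VV[0]=[1, 0, 0, 0]
Event 2: LOCAL 2: VV[2][2]++ -> VV[2]=[0, 0, 1, 0]
Event 3: SEND 0->1: VV[0][0]++ -> VV[0]=[2, 0, 0, 0], msg_vec=[2, 0, 0, 0]; VV[1]=max(VV[1],msg_vec) then VV[1][1]++ -> VV[1]=[2, 1, 0, 0]
Event 4: LOCAL 3: VV[3][3]++ -> VV[3]=[0, 0, 0, 1]
Event 5: LOCAL 2: VV[2][2]++ -> VV[2]=[0, 0, 2, 0]
Event 6: SEND 1->3: VV[1][1]++ -> VV[1]=[2, 2, 0, 0], msg_vec=[2, 2, 0, 0]; VV[3]=max(VV[3],msg_vec) then VV[3][3]++ -> VV[3]=[2, 2, 0, 2]
Event 7: LOCAL 0: VV[0][0]++ -> VV[0]=[3, 0, 0, 0]
Event 8: LOCAL 3: VV[3][3]++ -> VV[3]=[2, 2, 0, 3]
Event 9: LOCAL 0: VV[0][0]++ -> VV[0]=[4, 0, 0, 0]
Event 10: LOCAL 2: VV[2][2]++ -> VV[2]=[0, 0, 3, 0]
Event 6 stamp: [2, 2, 0, 0]
Event 8 stamp: [2, 2, 0, 3]
[2, 2, 0, 0] <= [2, 2, 0, 3]? True
[2, 2, 0, 3] <= [2, 2, 0, 0]? False
Relation: before

Answer: before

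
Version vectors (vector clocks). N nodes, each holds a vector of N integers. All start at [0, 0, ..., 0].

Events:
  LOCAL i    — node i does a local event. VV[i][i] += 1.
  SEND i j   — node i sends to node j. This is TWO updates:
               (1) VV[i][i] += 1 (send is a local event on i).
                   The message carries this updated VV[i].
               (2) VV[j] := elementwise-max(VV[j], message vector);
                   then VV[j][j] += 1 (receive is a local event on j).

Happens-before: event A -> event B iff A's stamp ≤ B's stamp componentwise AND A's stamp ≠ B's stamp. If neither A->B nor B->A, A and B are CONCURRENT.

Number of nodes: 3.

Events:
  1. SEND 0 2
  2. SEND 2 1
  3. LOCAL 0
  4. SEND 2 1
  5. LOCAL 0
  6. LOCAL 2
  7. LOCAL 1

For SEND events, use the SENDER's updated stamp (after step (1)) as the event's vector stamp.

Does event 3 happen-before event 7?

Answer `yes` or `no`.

Answer: no

Derivation:
Initial: VV[0]=[0, 0, 0]
Initial: VV[1]=[0, 0, 0]
Initial: VV[2]=[0, 0, 0]
Event 1: SEND 0->2: VV[0][0]++ -> VV[0]=[1, 0, 0], msg_vec=[1, 0, 0]; VV[2]=max(VV[2],msg_vec) then VV[2][2]++ -> VV[2]=[1, 0, 1]
Event 2: SEND 2->1: VV[2][2]++ -> VV[2]=[1, 0, 2], msg_vec=[1, 0, 2]; VV[1]=max(VV[1],msg_vec) then VV[1][1]++ -> VV[1]=[1, 1, 2]
Event 3: LOCAL 0: VV[0][0]++ -> VV[0]=[2, 0, 0]
Event 4: SEND 2->1: VV[2][2]++ -> VV[2]=[1, 0, 3], msg_vec=[1, 0, 3]; VV[1]=max(VV[1],msg_vec) then VV[1][1]++ -> VV[1]=[1, 2, 3]
Event 5: LOCAL 0: VV[0][0]++ -> VV[0]=[3, 0, 0]
Event 6: LOCAL 2: VV[2][2]++ -> VV[2]=[1, 0, 4]
Event 7: LOCAL 1: VV[1][1]++ -> VV[1]=[1, 3, 3]
Event 3 stamp: [2, 0, 0]
Event 7 stamp: [1, 3, 3]
[2, 0, 0] <= [1, 3, 3]? False. Equal? False. Happens-before: False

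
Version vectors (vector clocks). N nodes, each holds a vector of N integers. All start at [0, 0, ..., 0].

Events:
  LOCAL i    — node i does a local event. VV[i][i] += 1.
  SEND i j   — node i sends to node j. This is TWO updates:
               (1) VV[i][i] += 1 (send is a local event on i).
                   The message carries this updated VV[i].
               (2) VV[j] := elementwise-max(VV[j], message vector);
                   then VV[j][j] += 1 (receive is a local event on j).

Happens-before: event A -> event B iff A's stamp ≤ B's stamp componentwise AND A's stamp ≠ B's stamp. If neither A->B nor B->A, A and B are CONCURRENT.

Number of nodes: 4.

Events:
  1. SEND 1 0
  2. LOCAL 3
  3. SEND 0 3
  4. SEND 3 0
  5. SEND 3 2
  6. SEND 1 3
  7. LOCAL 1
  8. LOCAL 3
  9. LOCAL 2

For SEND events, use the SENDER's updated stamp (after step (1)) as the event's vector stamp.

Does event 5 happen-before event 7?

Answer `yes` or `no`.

Initial: VV[0]=[0, 0, 0, 0]
Initial: VV[1]=[0, 0, 0, 0]
Initial: VV[2]=[0, 0, 0, 0]
Initial: VV[3]=[0, 0, 0, 0]
Event 1: SEND 1->0: VV[1][1]++ -> VV[1]=[0, 1, 0, 0], msg_vec=[0, 1, 0, 0]; VV[0]=max(VV[0],msg_vec) then VV[0][0]++ -> VV[0]=[1, 1, 0, 0]
Event 2: LOCAL 3: VV[3][3]++ -> VV[3]=[0, 0, 0, 1]
Event 3: SEND 0->3: VV[0][0]++ -> VV[0]=[2, 1, 0, 0], msg_vec=[2, 1, 0, 0]; VV[3]=max(VV[3],msg_vec) then VV[3][3]++ -> VV[3]=[2, 1, 0, 2]
Event 4: SEND 3->0: VV[3][3]++ -> VV[3]=[2, 1, 0, 3], msg_vec=[2, 1, 0, 3]; VV[0]=max(VV[0],msg_vec) then VV[0][0]++ -> VV[0]=[3, 1, 0, 3]
Event 5: SEND 3->2: VV[3][3]++ -> VV[3]=[2, 1, 0, 4], msg_vec=[2, 1, 0, 4]; VV[2]=max(VV[2],msg_vec) then VV[2][2]++ -> VV[2]=[2, 1, 1, 4]
Event 6: SEND 1->3: VV[1][1]++ -> VV[1]=[0, 2, 0, 0], msg_vec=[0, 2, 0, 0]; VV[3]=max(VV[3],msg_vec) then VV[3][3]++ -> VV[3]=[2, 2, 0, 5]
Event 7: LOCAL 1: VV[1][1]++ -> VV[1]=[0, 3, 0, 0]
Event 8: LOCAL 3: VV[3][3]++ -> VV[3]=[2, 2, 0, 6]
Event 9: LOCAL 2: VV[2][2]++ -> VV[2]=[2, 1, 2, 4]
Event 5 stamp: [2, 1, 0, 4]
Event 7 stamp: [0, 3, 0, 0]
[2, 1, 0, 4] <= [0, 3, 0, 0]? False. Equal? False. Happens-before: False

Answer: no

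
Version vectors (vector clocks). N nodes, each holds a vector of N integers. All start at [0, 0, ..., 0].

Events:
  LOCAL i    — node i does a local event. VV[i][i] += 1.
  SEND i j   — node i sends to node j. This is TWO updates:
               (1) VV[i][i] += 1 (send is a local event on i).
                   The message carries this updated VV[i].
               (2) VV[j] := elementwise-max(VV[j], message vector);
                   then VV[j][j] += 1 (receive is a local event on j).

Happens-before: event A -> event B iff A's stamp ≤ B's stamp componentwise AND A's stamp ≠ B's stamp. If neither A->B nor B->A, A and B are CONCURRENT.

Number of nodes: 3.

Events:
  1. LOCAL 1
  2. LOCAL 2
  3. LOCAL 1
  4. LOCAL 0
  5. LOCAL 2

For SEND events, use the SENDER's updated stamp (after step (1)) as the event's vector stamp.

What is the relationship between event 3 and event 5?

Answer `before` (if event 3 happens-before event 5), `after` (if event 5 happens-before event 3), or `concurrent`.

Initial: VV[0]=[0, 0, 0]
Initial: VV[1]=[0, 0, 0]
Initial: VV[2]=[0, 0, 0]
Event 1: LOCAL 1: VV[1][1]++ -> VV[1]=[0, 1, 0]
Event 2: LOCAL 2: VV[2][2]++ -> VV[2]=[0, 0, 1]
Event 3: LOCAL 1: VV[1][1]++ -> VV[1]=[0, 2, 0]
Event 4: LOCAL 0: VV[0][0]++ -> VV[0]=[1, 0, 0]
Event 5: LOCAL 2: VV[2][2]++ -> VV[2]=[0, 0, 2]
Event 3 stamp: [0, 2, 0]
Event 5 stamp: [0, 0, 2]
[0, 2, 0] <= [0, 0, 2]? False
[0, 0, 2] <= [0, 2, 0]? False
Relation: concurrent

Answer: concurrent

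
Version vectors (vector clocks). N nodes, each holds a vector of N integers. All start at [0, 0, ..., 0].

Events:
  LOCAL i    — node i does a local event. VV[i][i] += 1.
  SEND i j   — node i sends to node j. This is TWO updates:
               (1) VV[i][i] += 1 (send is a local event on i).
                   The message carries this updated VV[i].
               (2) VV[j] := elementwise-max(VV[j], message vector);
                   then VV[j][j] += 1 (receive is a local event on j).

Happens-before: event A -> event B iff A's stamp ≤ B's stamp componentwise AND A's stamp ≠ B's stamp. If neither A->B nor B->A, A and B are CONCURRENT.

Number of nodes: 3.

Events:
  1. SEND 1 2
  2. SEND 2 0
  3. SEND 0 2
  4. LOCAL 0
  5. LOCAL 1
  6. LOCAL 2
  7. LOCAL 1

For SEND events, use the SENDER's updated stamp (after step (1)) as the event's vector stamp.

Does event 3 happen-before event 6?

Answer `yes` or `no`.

Initial: VV[0]=[0, 0, 0]
Initial: VV[1]=[0, 0, 0]
Initial: VV[2]=[0, 0, 0]
Event 1: SEND 1->2: VV[1][1]++ -> VV[1]=[0, 1, 0], msg_vec=[0, 1, 0]; VV[2]=max(VV[2],msg_vec) then VV[2][2]++ -> VV[2]=[0, 1, 1]
Event 2: SEND 2->0: VV[2][2]++ -> VV[2]=[0, 1, 2], msg_vec=[0, 1, 2]; VV[0]=max(VV[0],msg_vec) then VV[0][0]++ -> VV[0]=[1, 1, 2]
Event 3: SEND 0->2: VV[0][0]++ -> VV[0]=[2, 1, 2], msg_vec=[2, 1, 2]; VV[2]=max(VV[2],msg_vec) then VV[2][2]++ -> VV[2]=[2, 1, 3]
Event 4: LOCAL 0: VV[0][0]++ -> VV[0]=[3, 1, 2]
Event 5: LOCAL 1: VV[1][1]++ -> VV[1]=[0, 2, 0]
Event 6: LOCAL 2: VV[2][2]++ -> VV[2]=[2, 1, 4]
Event 7: LOCAL 1: VV[1][1]++ -> VV[1]=[0, 3, 0]
Event 3 stamp: [2, 1, 2]
Event 6 stamp: [2, 1, 4]
[2, 1, 2] <= [2, 1, 4]? True. Equal? False. Happens-before: True

Answer: yes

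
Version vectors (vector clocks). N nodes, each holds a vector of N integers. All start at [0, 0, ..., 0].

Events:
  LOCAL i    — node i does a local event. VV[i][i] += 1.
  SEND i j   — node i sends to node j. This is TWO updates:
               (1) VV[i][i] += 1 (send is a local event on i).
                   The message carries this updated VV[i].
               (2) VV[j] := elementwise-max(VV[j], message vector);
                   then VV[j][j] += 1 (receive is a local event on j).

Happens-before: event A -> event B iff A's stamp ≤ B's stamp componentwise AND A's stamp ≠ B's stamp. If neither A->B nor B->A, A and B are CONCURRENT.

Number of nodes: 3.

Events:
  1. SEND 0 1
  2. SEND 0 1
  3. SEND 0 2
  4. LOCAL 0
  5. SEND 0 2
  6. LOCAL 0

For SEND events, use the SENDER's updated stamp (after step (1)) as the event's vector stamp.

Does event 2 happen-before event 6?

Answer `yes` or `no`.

Answer: yes

Derivation:
Initial: VV[0]=[0, 0, 0]
Initial: VV[1]=[0, 0, 0]
Initial: VV[2]=[0, 0, 0]
Event 1: SEND 0->1: VV[0][0]++ -> VV[0]=[1, 0, 0], msg_vec=[1, 0, 0]; VV[1]=max(VV[1],msg_vec) then VV[1][1]++ -> VV[1]=[1, 1, 0]
Event 2: SEND 0->1: VV[0][0]++ -> VV[0]=[2, 0, 0], msg_vec=[2, 0, 0]; VV[1]=max(VV[1],msg_vec) then VV[1][1]++ -> VV[1]=[2, 2, 0]
Event 3: SEND 0->2: VV[0][0]++ -> VV[0]=[3, 0, 0], msg_vec=[3, 0, 0]; VV[2]=max(VV[2],msg_vec) then VV[2][2]++ -> VV[2]=[3, 0, 1]
Event 4: LOCAL 0: VV[0][0]++ -> VV[0]=[4, 0, 0]
Event 5: SEND 0->2: VV[0][0]++ -> VV[0]=[5, 0, 0], msg_vec=[5, 0, 0]; VV[2]=max(VV[2],msg_vec) then VV[2][2]++ -> VV[2]=[5, 0, 2]
Event 6: LOCAL 0: VV[0][0]++ -> VV[0]=[6, 0, 0]
Event 2 stamp: [2, 0, 0]
Event 6 stamp: [6, 0, 0]
[2, 0, 0] <= [6, 0, 0]? True. Equal? False. Happens-before: True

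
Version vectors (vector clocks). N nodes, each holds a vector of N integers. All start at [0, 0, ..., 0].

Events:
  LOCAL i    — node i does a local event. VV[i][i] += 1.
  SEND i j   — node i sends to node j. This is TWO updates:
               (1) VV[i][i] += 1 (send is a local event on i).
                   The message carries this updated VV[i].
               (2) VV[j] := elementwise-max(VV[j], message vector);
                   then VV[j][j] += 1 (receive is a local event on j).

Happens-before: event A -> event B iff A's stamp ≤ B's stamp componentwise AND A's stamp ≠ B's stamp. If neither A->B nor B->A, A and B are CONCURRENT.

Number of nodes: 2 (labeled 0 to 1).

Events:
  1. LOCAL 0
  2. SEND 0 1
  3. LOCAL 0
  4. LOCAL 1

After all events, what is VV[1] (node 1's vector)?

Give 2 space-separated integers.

Initial: VV[0]=[0, 0]
Initial: VV[1]=[0, 0]
Event 1: LOCAL 0: VV[0][0]++ -> VV[0]=[1, 0]
Event 2: SEND 0->1: VV[0][0]++ -> VV[0]=[2, 0], msg_vec=[2, 0]; VV[1]=max(VV[1],msg_vec) then VV[1][1]++ -> VV[1]=[2, 1]
Event 3: LOCAL 0: VV[0][0]++ -> VV[0]=[3, 0]
Event 4: LOCAL 1: VV[1][1]++ -> VV[1]=[2, 2]
Final vectors: VV[0]=[3, 0]; VV[1]=[2, 2]

Answer: 2 2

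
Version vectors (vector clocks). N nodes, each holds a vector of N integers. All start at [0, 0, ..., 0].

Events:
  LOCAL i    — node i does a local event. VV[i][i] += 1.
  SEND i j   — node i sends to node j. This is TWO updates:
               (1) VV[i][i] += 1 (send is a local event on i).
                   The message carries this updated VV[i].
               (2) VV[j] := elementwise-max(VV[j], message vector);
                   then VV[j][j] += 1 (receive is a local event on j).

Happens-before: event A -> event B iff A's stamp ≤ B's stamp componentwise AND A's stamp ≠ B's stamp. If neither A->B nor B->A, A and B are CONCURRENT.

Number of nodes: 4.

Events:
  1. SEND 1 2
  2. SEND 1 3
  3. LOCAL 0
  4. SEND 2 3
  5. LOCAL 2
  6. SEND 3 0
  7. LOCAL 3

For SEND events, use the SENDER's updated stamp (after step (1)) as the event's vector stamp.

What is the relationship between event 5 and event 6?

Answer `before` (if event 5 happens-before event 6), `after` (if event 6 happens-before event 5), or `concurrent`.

Initial: VV[0]=[0, 0, 0, 0]
Initial: VV[1]=[0, 0, 0, 0]
Initial: VV[2]=[0, 0, 0, 0]
Initial: VV[3]=[0, 0, 0, 0]
Event 1: SEND 1->2: VV[1][1]++ -> VV[1]=[0, 1, 0, 0], msg_vec=[0, 1, 0, 0]; VV[2]=max(VV[2],msg_vec) then VV[2][2]++ -> VV[2]=[0, 1, 1, 0]
Event 2: SEND 1->3: VV[1][1]++ -> VV[1]=[0, 2, 0, 0], msg_vec=[0, 2, 0, 0]; VV[3]=max(VV[3],msg_vec) then VV[3][3]++ -> VV[3]=[0, 2, 0, 1]
Event 3: LOCAL 0: VV[0][0]++ -> VV[0]=[1, 0, 0, 0]
Event 4: SEND 2->3: VV[2][2]++ -> VV[2]=[0, 1, 2, 0], msg_vec=[0, 1, 2, 0]; VV[3]=max(VV[3],msg_vec) then VV[3][3]++ -> VV[3]=[0, 2, 2, 2]
Event 5: LOCAL 2: VV[2][2]++ -> VV[2]=[0, 1, 3, 0]
Event 6: SEND 3->0: VV[3][3]++ -> VV[3]=[0, 2, 2, 3], msg_vec=[0, 2, 2, 3]; VV[0]=max(VV[0],msg_vec) then VV[0][0]++ -> VV[0]=[2, 2, 2, 3]
Event 7: LOCAL 3: VV[3][3]++ -> VV[3]=[0, 2, 2, 4]
Event 5 stamp: [0, 1, 3, 0]
Event 6 stamp: [0, 2, 2, 3]
[0, 1, 3, 0] <= [0, 2, 2, 3]? False
[0, 2, 2, 3] <= [0, 1, 3, 0]? False
Relation: concurrent

Answer: concurrent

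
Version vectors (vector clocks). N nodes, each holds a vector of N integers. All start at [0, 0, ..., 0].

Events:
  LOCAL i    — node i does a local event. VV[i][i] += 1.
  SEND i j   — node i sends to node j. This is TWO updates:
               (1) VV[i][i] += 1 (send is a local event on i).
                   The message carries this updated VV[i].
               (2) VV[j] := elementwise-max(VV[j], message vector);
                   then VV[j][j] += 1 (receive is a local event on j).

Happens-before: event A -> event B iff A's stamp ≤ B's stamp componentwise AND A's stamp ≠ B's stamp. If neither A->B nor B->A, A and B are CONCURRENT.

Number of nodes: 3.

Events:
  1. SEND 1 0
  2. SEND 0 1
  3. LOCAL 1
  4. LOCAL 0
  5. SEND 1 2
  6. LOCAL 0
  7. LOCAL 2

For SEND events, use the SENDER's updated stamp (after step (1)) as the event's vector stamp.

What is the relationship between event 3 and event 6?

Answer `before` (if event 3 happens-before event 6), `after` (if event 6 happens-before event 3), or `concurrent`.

Initial: VV[0]=[0, 0, 0]
Initial: VV[1]=[0, 0, 0]
Initial: VV[2]=[0, 0, 0]
Event 1: SEND 1->0: VV[1][1]++ -> VV[1]=[0, 1, 0], msg_vec=[0, 1, 0]; VV[0]=max(VV[0],msg_vec) then VV[0][0]++ -> VV[0]=[1, 1, 0]
Event 2: SEND 0->1: VV[0][0]++ -> VV[0]=[2, 1, 0], msg_vec=[2, 1, 0]; VV[1]=max(VV[1],msg_vec) then VV[1][1]++ -> VV[1]=[2, 2, 0]
Event 3: LOCAL 1: VV[1][1]++ -> VV[1]=[2, 3, 0]
Event 4: LOCAL 0: VV[0][0]++ -> VV[0]=[3, 1, 0]
Event 5: SEND 1->2: VV[1][1]++ -> VV[1]=[2, 4, 0], msg_vec=[2, 4, 0]; VV[2]=max(VV[2],msg_vec) then VV[2][2]++ -> VV[2]=[2, 4, 1]
Event 6: LOCAL 0: VV[0][0]++ -> VV[0]=[4, 1, 0]
Event 7: LOCAL 2: VV[2][2]++ -> VV[2]=[2, 4, 2]
Event 3 stamp: [2, 3, 0]
Event 6 stamp: [4, 1, 0]
[2, 3, 0] <= [4, 1, 0]? False
[4, 1, 0] <= [2, 3, 0]? False
Relation: concurrent

Answer: concurrent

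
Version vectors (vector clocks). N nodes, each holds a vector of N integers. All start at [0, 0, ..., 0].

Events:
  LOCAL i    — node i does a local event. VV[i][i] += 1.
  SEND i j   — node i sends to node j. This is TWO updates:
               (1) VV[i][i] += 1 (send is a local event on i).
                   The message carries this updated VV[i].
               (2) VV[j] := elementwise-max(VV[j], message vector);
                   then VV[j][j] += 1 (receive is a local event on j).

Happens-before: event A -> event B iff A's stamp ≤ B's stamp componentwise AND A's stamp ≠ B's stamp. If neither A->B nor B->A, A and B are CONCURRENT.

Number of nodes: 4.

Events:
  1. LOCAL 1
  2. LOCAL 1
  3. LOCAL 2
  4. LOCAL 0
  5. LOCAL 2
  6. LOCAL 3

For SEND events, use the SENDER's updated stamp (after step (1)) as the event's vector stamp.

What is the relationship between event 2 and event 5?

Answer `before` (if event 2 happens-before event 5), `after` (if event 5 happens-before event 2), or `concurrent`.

Initial: VV[0]=[0, 0, 0, 0]
Initial: VV[1]=[0, 0, 0, 0]
Initial: VV[2]=[0, 0, 0, 0]
Initial: VV[3]=[0, 0, 0, 0]
Event 1: LOCAL 1: VV[1][1]++ -> VV[1]=[0, 1, 0, 0]
Event 2: LOCAL 1: VV[1][1]++ -> VV[1]=[0, 2, 0, 0]
Event 3: LOCAL 2: VV[2][2]++ -> VV[2]=[0, 0, 1, 0]
Event 4: LOCAL 0: VV[0][0]++ -> VV[0]=[1, 0, 0, 0]
Event 5: LOCAL 2: VV[2][2]++ -> VV[2]=[0, 0, 2, 0]
Event 6: LOCAL 3: VV[3][3]++ -> VV[3]=[0, 0, 0, 1]
Event 2 stamp: [0, 2, 0, 0]
Event 5 stamp: [0, 0, 2, 0]
[0, 2, 0, 0] <= [0, 0, 2, 0]? False
[0, 0, 2, 0] <= [0, 2, 0, 0]? False
Relation: concurrent

Answer: concurrent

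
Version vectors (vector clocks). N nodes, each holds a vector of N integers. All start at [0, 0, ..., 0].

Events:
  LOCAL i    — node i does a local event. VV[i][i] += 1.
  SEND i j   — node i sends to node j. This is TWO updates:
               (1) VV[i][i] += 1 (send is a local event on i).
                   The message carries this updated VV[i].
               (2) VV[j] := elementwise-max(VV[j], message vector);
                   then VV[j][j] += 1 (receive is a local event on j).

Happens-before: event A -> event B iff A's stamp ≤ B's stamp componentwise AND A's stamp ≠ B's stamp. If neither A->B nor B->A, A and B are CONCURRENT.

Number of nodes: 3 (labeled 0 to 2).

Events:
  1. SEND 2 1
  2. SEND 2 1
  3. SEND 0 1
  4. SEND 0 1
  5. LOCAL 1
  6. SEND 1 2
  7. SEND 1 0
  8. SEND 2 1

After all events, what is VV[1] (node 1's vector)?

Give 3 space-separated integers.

Initial: VV[0]=[0, 0, 0]
Initial: VV[1]=[0, 0, 0]
Initial: VV[2]=[0, 0, 0]
Event 1: SEND 2->1: VV[2][2]++ -> VV[2]=[0, 0, 1], msg_vec=[0, 0, 1]; VV[1]=max(VV[1],msg_vec) then VV[1][1]++ -> VV[1]=[0, 1, 1]
Event 2: SEND 2->1: VV[2][2]++ -> VV[2]=[0, 0, 2], msg_vec=[0, 0, 2]; VV[1]=max(VV[1],msg_vec) then VV[1][1]++ -> VV[1]=[0, 2, 2]
Event 3: SEND 0->1: VV[0][0]++ -> VV[0]=[1, 0, 0], msg_vec=[1, 0, 0]; VV[1]=max(VV[1],msg_vec) then VV[1][1]++ -> VV[1]=[1, 3, 2]
Event 4: SEND 0->1: VV[0][0]++ -> VV[0]=[2, 0, 0], msg_vec=[2, 0, 0]; VV[1]=max(VV[1],msg_vec) then VV[1][1]++ -> VV[1]=[2, 4, 2]
Event 5: LOCAL 1: VV[1][1]++ -> VV[1]=[2, 5, 2]
Event 6: SEND 1->2: VV[1][1]++ -> VV[1]=[2, 6, 2], msg_vec=[2, 6, 2]; VV[2]=max(VV[2],msg_vec) then VV[2][2]++ -> VV[2]=[2, 6, 3]
Event 7: SEND 1->0: VV[1][1]++ -> VV[1]=[2, 7, 2], msg_vec=[2, 7, 2]; VV[0]=max(VV[0],msg_vec) then VV[0][0]++ -> VV[0]=[3, 7, 2]
Event 8: SEND 2->1: VV[2][2]++ -> VV[2]=[2, 6, 4], msg_vec=[2, 6, 4]; VV[1]=max(VV[1],msg_vec) then VV[1][1]++ -> VV[1]=[2, 8, 4]
Final vectors: VV[0]=[3, 7, 2]; VV[1]=[2, 8, 4]; VV[2]=[2, 6, 4]

Answer: 2 8 4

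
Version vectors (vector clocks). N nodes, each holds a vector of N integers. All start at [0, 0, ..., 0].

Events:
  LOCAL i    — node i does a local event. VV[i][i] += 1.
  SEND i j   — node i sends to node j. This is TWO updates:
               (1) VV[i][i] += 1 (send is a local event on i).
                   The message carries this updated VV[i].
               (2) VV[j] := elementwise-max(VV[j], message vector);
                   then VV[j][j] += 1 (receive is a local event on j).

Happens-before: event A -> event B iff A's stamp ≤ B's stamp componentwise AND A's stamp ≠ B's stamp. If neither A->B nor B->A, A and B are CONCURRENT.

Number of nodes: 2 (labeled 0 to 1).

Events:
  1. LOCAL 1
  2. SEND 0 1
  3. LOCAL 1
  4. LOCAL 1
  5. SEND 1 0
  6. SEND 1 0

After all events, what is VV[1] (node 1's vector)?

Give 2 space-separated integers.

Answer: 1 6

Derivation:
Initial: VV[0]=[0, 0]
Initial: VV[1]=[0, 0]
Event 1: LOCAL 1: VV[1][1]++ -> VV[1]=[0, 1]
Event 2: SEND 0->1: VV[0][0]++ -> VV[0]=[1, 0], msg_vec=[1, 0]; VV[1]=max(VV[1],msg_vec) then VV[1][1]++ -> VV[1]=[1, 2]
Event 3: LOCAL 1: VV[1][1]++ -> VV[1]=[1, 3]
Event 4: LOCAL 1: VV[1][1]++ -> VV[1]=[1, 4]
Event 5: SEND 1->0: VV[1][1]++ -> VV[1]=[1, 5], msg_vec=[1, 5]; VV[0]=max(VV[0],msg_vec) then VV[0][0]++ -> VV[0]=[2, 5]
Event 6: SEND 1->0: VV[1][1]++ -> VV[1]=[1, 6], msg_vec=[1, 6]; VV[0]=max(VV[0],msg_vec) then VV[0][0]++ -> VV[0]=[3, 6]
Final vectors: VV[0]=[3, 6]; VV[1]=[1, 6]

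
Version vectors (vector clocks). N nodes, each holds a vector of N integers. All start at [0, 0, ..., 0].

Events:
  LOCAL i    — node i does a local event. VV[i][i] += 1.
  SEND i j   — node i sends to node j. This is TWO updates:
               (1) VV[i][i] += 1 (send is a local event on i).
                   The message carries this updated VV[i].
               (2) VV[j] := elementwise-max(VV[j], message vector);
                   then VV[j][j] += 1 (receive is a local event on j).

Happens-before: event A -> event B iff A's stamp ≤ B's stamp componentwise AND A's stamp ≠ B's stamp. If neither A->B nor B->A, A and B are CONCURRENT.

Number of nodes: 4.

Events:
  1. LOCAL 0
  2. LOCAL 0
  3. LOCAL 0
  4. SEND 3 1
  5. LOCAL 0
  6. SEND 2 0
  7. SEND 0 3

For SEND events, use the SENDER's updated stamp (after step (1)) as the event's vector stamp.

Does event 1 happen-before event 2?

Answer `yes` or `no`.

Initial: VV[0]=[0, 0, 0, 0]
Initial: VV[1]=[0, 0, 0, 0]
Initial: VV[2]=[0, 0, 0, 0]
Initial: VV[3]=[0, 0, 0, 0]
Event 1: LOCAL 0: VV[0][0]++ -> VV[0]=[1, 0, 0, 0]
Event 2: LOCAL 0: VV[0][0]++ -> VV[0]=[2, 0, 0, 0]
Event 3: LOCAL 0: VV[0][0]++ -> VV[0]=[3, 0, 0, 0]
Event 4: SEND 3->1: VV[3][3]++ -> VV[3]=[0, 0, 0, 1], msg_vec=[0, 0, 0, 1]; VV[1]=max(VV[1],msg_vec) then VV[1][1]++ -> VV[1]=[0, 1, 0, 1]
Event 5: LOCAL 0: VV[0][0]++ -> VV[0]=[4, 0, 0, 0]
Event 6: SEND 2->0: VV[2][2]++ -> VV[2]=[0, 0, 1, 0], msg_vec=[0, 0, 1, 0]; VV[0]=max(VV[0],msg_vec) then VV[0][0]++ -> VV[0]=[5, 0, 1, 0]
Event 7: SEND 0->3: VV[0][0]++ -> VV[0]=[6, 0, 1, 0], msg_vec=[6, 0, 1, 0]; VV[3]=max(VV[3],msg_vec) then VV[3][3]++ -> VV[3]=[6, 0, 1, 2]
Event 1 stamp: [1, 0, 0, 0]
Event 2 stamp: [2, 0, 0, 0]
[1, 0, 0, 0] <= [2, 0, 0, 0]? True. Equal? False. Happens-before: True

Answer: yes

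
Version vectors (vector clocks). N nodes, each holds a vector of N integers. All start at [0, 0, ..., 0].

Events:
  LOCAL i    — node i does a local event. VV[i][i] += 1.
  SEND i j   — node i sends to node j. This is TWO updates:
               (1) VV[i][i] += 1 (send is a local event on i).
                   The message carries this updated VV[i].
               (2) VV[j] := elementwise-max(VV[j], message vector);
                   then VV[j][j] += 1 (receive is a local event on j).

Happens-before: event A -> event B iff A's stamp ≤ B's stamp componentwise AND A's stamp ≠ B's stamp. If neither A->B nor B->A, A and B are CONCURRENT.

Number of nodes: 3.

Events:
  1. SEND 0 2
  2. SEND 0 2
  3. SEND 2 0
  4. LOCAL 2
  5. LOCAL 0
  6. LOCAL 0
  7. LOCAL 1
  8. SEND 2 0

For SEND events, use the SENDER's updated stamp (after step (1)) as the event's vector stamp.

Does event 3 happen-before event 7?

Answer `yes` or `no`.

Answer: no

Derivation:
Initial: VV[0]=[0, 0, 0]
Initial: VV[1]=[0, 0, 0]
Initial: VV[2]=[0, 0, 0]
Event 1: SEND 0->2: VV[0][0]++ -> VV[0]=[1, 0, 0], msg_vec=[1, 0, 0]; VV[2]=max(VV[2],msg_vec) then VV[2][2]++ -> VV[2]=[1, 0, 1]
Event 2: SEND 0->2: VV[0][0]++ -> VV[0]=[2, 0, 0], msg_vec=[2, 0, 0]; VV[2]=max(VV[2],msg_vec) then VV[2][2]++ -> VV[2]=[2, 0, 2]
Event 3: SEND 2->0: VV[2][2]++ -> VV[2]=[2, 0, 3], msg_vec=[2, 0, 3]; VV[0]=max(VV[0],msg_vec) then VV[0][0]++ -> VV[0]=[3, 0, 3]
Event 4: LOCAL 2: VV[2][2]++ -> VV[2]=[2, 0, 4]
Event 5: LOCAL 0: VV[0][0]++ -> VV[0]=[4, 0, 3]
Event 6: LOCAL 0: VV[0][0]++ -> VV[0]=[5, 0, 3]
Event 7: LOCAL 1: VV[1][1]++ -> VV[1]=[0, 1, 0]
Event 8: SEND 2->0: VV[2][2]++ -> VV[2]=[2, 0, 5], msg_vec=[2, 0, 5]; VV[0]=max(VV[0],msg_vec) then VV[0][0]++ -> VV[0]=[6, 0, 5]
Event 3 stamp: [2, 0, 3]
Event 7 stamp: [0, 1, 0]
[2, 0, 3] <= [0, 1, 0]? False. Equal? False. Happens-before: False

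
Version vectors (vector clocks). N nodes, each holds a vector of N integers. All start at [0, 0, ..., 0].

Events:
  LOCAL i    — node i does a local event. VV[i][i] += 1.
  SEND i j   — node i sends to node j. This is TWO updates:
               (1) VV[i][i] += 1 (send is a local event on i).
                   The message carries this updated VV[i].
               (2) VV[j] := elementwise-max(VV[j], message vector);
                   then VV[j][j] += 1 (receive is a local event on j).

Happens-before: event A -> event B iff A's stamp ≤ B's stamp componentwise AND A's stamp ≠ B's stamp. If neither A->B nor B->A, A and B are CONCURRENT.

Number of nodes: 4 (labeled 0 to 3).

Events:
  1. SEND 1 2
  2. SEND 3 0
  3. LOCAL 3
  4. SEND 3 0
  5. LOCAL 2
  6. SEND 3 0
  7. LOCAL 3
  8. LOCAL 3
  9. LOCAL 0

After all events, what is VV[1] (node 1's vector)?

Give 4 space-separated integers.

Answer: 0 1 0 0

Derivation:
Initial: VV[0]=[0, 0, 0, 0]
Initial: VV[1]=[0, 0, 0, 0]
Initial: VV[2]=[0, 0, 0, 0]
Initial: VV[3]=[0, 0, 0, 0]
Event 1: SEND 1->2: VV[1][1]++ -> VV[1]=[0, 1, 0, 0], msg_vec=[0, 1, 0, 0]; VV[2]=max(VV[2],msg_vec) then VV[2][2]++ -> VV[2]=[0, 1, 1, 0]
Event 2: SEND 3->0: VV[3][3]++ -> VV[3]=[0, 0, 0, 1], msg_vec=[0, 0, 0, 1]; VV[0]=max(VV[0],msg_vec) then VV[0][0]++ -> VV[0]=[1, 0, 0, 1]
Event 3: LOCAL 3: VV[3][3]++ -> VV[3]=[0, 0, 0, 2]
Event 4: SEND 3->0: VV[3][3]++ -> VV[3]=[0, 0, 0, 3], msg_vec=[0, 0, 0, 3]; VV[0]=max(VV[0],msg_vec) then VV[0][0]++ -> VV[0]=[2, 0, 0, 3]
Event 5: LOCAL 2: VV[2][2]++ -> VV[2]=[0, 1, 2, 0]
Event 6: SEND 3->0: VV[3][3]++ -> VV[3]=[0, 0, 0, 4], msg_vec=[0, 0, 0, 4]; VV[0]=max(VV[0],msg_vec) then VV[0][0]++ -> VV[0]=[3, 0, 0, 4]
Event 7: LOCAL 3: VV[3][3]++ -> VV[3]=[0, 0, 0, 5]
Event 8: LOCAL 3: VV[3][3]++ -> VV[3]=[0, 0, 0, 6]
Event 9: LOCAL 0: VV[0][0]++ -> VV[0]=[4, 0, 0, 4]
Final vectors: VV[0]=[4, 0, 0, 4]; VV[1]=[0, 1, 0, 0]; VV[2]=[0, 1, 2, 0]; VV[3]=[0, 0, 0, 6]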